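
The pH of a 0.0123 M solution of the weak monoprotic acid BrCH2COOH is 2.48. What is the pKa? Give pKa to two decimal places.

[H+] = 10^(-2.48) = 3.31 × 10^-3 M
At equilibrium [HA] = 0.0123 − 3.31 × 10^-3 = 8.99 × 10^-3 M
Ka = [H+][A-]/[HA] = (3.31 × 10^-3)² / 8.99 × 10^-3 = 1.22 × 10^-3
pKa = -log(1.22 × 10^-3) = 2.91

pKa = 2.91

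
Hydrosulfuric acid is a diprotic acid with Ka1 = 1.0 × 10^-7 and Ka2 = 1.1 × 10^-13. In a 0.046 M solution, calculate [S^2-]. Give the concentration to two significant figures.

1.1 × 10^-13 M

First ionization gives [H+] ≈ [HS-] = 6.78 × 10^-5 M.
Second step: Ka2 = [H+][S^2-]/[HS-] ≈ [S^2-] (since [H+] ≈ [HS-]).
So [S^2-] ≈ Ka2.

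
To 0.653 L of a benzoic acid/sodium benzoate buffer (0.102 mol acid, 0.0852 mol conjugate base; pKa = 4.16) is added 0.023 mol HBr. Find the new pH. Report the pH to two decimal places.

pH = 3.86

Added H+ converts C6H5COO- to C6H5COOH: C6H5COOH → 0.125 mol, C6H5COO- → 0.0622 mol.
pH = pKa + log([A⁻]/[HA]) = 4.16 + log(0.0622/0.125) = 4.16 -0.303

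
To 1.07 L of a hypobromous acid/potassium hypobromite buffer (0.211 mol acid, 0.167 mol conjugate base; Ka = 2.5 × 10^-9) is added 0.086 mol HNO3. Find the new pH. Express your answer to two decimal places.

Added H+ converts OBr- to HOBr: HOBr → 0.297 mol, OBr- → 0.081 mol.
pKa = −log(2.5 × 10^-9) = 8.602
pH = pKa + log([A⁻]/[HA]) = 8.602 + log(0.081/0.297) = 8.602 -0.564

pH = 8.04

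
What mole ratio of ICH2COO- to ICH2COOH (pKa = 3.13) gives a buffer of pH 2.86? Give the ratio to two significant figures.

pH = pKa + log(r) ⇒ log(r) = 2.86 − 3.13 = -0.27
r = [ICH2COO-]/[ICH2COOH] = 10^(-0.27) = 0.537

ratio = 0.54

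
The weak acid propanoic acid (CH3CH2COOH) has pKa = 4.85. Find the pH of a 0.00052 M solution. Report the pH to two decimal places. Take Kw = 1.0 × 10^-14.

pH = 4.10

CH3CH2COOH ⇌ CH3CH2COO- + H+
Ka = 10^(−4.85) = 1.41 × 10^-5
Ka = [H+]²/(0.00052 − [H+]) = 1.41 × 10^-5
[H+] is not negligible relative to C₀; solve [H+]² + 1.41e-05·[H+] − 7.33e-09 = 0.
[H+] = [−1.41e-05 + √(1.41e-05² + 2.93e-08)]/2 = 7.89 × 10^-5 M
pH = −log[H+] = −log(7.89 × 10^-5) = 4.10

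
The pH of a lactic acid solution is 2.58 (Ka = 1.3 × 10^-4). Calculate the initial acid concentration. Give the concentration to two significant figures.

C₀ = 5.6 × 10^-2 M

[H+] = 10^(-2.58) = 2.63 × 10^-3 M = x
Ka = x²/(C₀ − x) ⇒ C₀ = x + x²/Ka
C₀ = 2.63 × 10^-3 + (2.63 × 10^-3)²/(1.3 × 10^-4) = 5.58 × 10^-2 M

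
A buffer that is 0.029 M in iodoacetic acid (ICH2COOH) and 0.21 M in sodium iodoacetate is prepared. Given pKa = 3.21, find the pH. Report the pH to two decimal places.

pH = 4.07

Using pH = pKa + log([base]/[acid]) with [base]/[acid] = 0.21/0.029:
pH = 3.21 + (+0.860) = 4.07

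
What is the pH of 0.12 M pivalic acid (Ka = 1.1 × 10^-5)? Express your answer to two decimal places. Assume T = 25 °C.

(CH3)3CCOOH ⇌ (CH3)3CCOO- + H+
From the ICE table, Ka = x²/(0.12 − x) = 1.1 × 10^-5.
Assume x ≪ 0.12: x ≈ √(1.1 × 10^-5 × 0.12) = 1.15 × 10^-3 M
pH = −log(1.15 × 10^-3) = 2.94

pH = 2.94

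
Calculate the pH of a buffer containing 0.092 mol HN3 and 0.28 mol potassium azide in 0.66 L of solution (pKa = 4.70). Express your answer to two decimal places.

pH = pKa + log([A⁻]/[HA]) = 4.70 + log(0.28/0.092)
pH = 4.70 + (+0.483) = 5.18

pH = 5.18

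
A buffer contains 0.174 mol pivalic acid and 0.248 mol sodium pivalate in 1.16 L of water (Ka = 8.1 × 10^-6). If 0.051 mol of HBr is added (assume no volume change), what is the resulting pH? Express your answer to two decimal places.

pH = 5.03

After neutralization: n((CH3)3CCOOH) = 0.225 mol, n((CH3)3CCOO-) = 0.197 mol.
pKa = −log(8.1 × 10^-6) = 5.092
pH = pKa + log(n_(CH3)3CCOO-/n_(CH3)3CCOOH) = 5.092 + log(0.197/0.225) = 5.092 + (-0.058)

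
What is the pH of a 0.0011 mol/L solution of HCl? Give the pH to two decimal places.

HCl is a strong acid and dissociates completely, so [H+] = 0.0011 M.
pH = -log(0.0011) = 2.96

pH = 2.96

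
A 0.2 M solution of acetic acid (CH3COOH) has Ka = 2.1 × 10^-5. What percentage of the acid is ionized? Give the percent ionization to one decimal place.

1.0%

CH3COOH ⇌ CH3COO- + H+; let x = [H+] at equilibrium.
x ≈ √(Ka·C₀) = √(2.1 × 10^-5 × 0.2) = 2.05 × 10^-3 M
Fraction ionized = 2.05 × 10^-3 / 0.2 = 0.0102 → 1.0%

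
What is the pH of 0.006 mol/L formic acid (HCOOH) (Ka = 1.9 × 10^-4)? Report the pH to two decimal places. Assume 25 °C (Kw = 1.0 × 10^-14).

pH = 3.01

HCOOH ⇌ HCOO- + H+
From the ICE table, Ka = [H+]²/(0.006 − [H+]) = 1.9 × 10^-4.
[H+] is not negligible relative to C₀; solve [H+]² + 0.00019·[H+] − 1.14e-06 = 0.
[H+] = [−0.00019 + √(0.00019² + 4.56e-06)]/2 = 9.77 × 10^-4 M
pH = −log[H+] = −log(9.77 × 10^-4) = 3.01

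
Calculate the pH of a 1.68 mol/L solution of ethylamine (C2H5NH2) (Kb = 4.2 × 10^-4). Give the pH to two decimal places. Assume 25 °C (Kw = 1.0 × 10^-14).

pH = 12.42

C2H5NH2 + H2O ⇌ C2H5NH3+ + OH-
Let x = [OH-] at equilibrium. Kb = x²/(1.68 − x).
Assume x ≪ 1.68: x ≈ √(4.2 × 10^-4 × 1.68) = 2.66 × 10^-2 M
Check: 1.6% ionized — well under 5%, approximation valid.
pOH = 1.58, so pH = 14.00 − pOH = 12.42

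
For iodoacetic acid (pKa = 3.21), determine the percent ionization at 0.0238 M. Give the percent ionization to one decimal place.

ICH2COOH ⇌ ICH2COO- + H+; let x = [H+] at equilibrium.
Ka = 10^(−3.21) = 6.17 × 10^-4
Ka = x²/(C₀ − x); solving the quadratic gives x = 3.54 × 10^-3 M.
% ionization = x/C₀ × 100% = 3.54 × 10^-3/0.0238 × 100% = 14.9%

14.9%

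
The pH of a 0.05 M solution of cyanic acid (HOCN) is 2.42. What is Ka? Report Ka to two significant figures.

Ka = 3.1 × 10^-4

[H+] = 10^(-2.42) = 3.80 × 10^-3 M
At equilibrium [HA] = 0.05 − 3.80 × 10^-3 = 4.62 × 10^-2 M
Ka = [H+][A-]/[HA] = (3.80 × 10^-3)² / 4.62 × 10^-2 = 3.1 × 10^-4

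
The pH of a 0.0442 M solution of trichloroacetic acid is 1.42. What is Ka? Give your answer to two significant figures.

[H+] = 10^(-1.42) = 3.80 × 10^-2 M
At equilibrium [HA] = 0.0442 − 3.80 × 10^-2 = 6.20 × 10^-3 M
Ka = [H+][A-]/[HA] = (3.80 × 10^-2)² / 6.20 × 10^-3 = 2.3 × 10^-1

Ka = 2.3 × 10^-1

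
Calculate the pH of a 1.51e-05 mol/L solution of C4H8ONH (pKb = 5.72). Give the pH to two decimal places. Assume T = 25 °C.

C4H8ONH + H2O ⇌ C4H8ONH2+ + OH-
Kb = 10^(−5.72) = 1.91 × 10^-6
Let x = [OH-] at equilibrium. Kb = x²/(1.51e-05 − x).
x is not negligible relative to C₀; solve x² + 1.91e-06·x − 2.88e-11 = 0.
x = [−1.91e-06 + √(1.91e-06² + 1.15e-10)]/2 = 4.50 × 10^-6 M
pOH = −log(4.50 × 10^-6) = 5.35; pH = 14.00 − 5.35 = 8.65

pH = 8.65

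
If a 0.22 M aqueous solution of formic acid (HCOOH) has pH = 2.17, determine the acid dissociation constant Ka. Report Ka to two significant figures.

Ka = 2.1 × 10^-4

[H+] = 10^(-2.17) = 6.76 × 10^-3 M
At equilibrium [HA] = 0.22 − 6.76 × 10^-3 = 2.13 × 10^-1 M
Ka = [H+][A-]/[HA] = (6.76 × 10^-3)² / 2.13 × 10^-1 = 2.1 × 10^-4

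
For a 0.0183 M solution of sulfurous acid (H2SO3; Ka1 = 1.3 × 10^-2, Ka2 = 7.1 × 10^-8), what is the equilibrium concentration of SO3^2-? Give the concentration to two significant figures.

First ionization gives [H+] ≈ [HSO3-] = 1.02 × 10^-2 M.
Second step: Ka2 = [H+][SO3^2-]/[HSO3-] ≈ [SO3^2-] (since [H+] ≈ [HSO3-]).
So [SO3^2-] ≈ Ka2.

7.1 × 10^-8 M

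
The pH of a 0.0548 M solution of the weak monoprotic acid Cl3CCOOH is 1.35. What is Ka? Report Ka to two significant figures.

Ka = 2.0 × 10^-1

[H+] = 10^(-1.35) = 4.47 × 10^-2 M
At equilibrium [HA] = 0.0548 − 4.47 × 10^-2 = 1.01 × 10^-2 M
Ka = [H+][A-]/[HA] = (4.47 × 10^-2)² / 1.01 × 10^-2 = 2.0 × 10^-1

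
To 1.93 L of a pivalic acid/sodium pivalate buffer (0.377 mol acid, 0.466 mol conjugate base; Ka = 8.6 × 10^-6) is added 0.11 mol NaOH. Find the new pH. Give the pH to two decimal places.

OH- converts (CH3)3CCOOH to (CH3)3CCOO-: (CH3)3CCOOH → 0.267 mol, (CH3)3CCOO- → 0.576 mol.
pKa = −log(8.6 × 10^-6) = 5.066
pH = pKa + log([A⁻]/[HA]) = 5.066 + log(0.576/0.267) = 5.066 +0.334

pH = 5.40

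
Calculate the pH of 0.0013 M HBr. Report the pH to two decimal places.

pH = 2.89

HBr is a strong acid and dissociates completely, so [H+] = 0.0013 M.
pH = -log(0.0013) = 2.89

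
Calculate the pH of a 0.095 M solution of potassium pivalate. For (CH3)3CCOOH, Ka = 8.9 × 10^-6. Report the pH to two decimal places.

(CH3)3CCOO- is the conjugate base of the weak acid (CH3)3CCOOH.
Kb = Kw/Ka = 1.0×10^-14 / 8.9 × 10^-6 = 1.12 × 10^-9
From the ICE table, Kb = [OH-]²/(0.095 − [OH-]) = 1.12 × 10^-9.
Since Kb ≪ C₀, [OH-] ≈ √(Kb·C₀) = 1.03 × 10^-5 M.
pOH = 4.99, so pH = 14.00 − pOH = 9.01

pH = 9.01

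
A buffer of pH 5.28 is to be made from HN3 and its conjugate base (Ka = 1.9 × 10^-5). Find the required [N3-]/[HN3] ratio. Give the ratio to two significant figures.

pKa = -log(1.9 × 10^-5) = 4.721
pH = pKa + log(r) ⇒ log(r) = 5.28 − 4.721 = +0.559
r = [N3-]/[HN3] = 10^(+0.559) = 3.62

ratio = 3.6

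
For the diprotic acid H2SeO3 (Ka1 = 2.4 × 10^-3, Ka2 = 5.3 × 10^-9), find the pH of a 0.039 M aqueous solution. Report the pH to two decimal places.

Since Ka1 ≫ Ka2, the first ionization dominates [H+].
Ka1 = x²/(0.039 − x) = 2.4 × 10^-3
Solving the quadratic: x = (−Ka1 + √(Ka1² + 4·Ka1·C₀))/2 = 8.55 × 10^-3 M
pH = −log(8.55 × 10^-3) = 2.07

pH = 2.07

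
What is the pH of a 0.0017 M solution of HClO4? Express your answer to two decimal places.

HClO4 is a strong acid and dissociates completely, so [H+] = 0.0017 M.
pH = -log(0.0017) = 2.77

pH = 2.77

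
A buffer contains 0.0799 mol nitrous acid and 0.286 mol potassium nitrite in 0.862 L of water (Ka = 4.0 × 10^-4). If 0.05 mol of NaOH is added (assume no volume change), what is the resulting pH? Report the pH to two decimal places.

After neutralization: n(HNO2) = 0.0299 mol, n(NO2-) = 0.336 mol.
pKa = −log(4.0 × 10^-4) = 3.398
Henderson–Hasselbalch with mole ratio 0.336/0.0299: pH = 3.398 + (+1.051)

pH = 4.45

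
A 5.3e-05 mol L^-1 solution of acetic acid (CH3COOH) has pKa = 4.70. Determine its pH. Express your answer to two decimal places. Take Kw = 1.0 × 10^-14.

CH3COOH ⇌ CH3COO- + H+
Ka = 10^(−4.70) = 2.00 × 10^-5
From the ICE table, Ka = x²/(5.3e-05 − x) = 2.00 × 10^-5.
The 5% rule fails; solving x² + Ka·x − Ka·C₀ = 0 exactly:
x = [−2e-05 + √(2e-05² + 4.24e-09)]/2 = 2.41 × 10^-5 M
pH = −log(2.41 × 10^-5) = 4.62

pH = 4.62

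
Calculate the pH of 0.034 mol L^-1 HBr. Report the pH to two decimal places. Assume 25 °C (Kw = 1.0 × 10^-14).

HBr is a strong acid and dissociates completely, so [H+] = 0.034 M.
pH = -log(0.034) = 1.47

pH = 1.47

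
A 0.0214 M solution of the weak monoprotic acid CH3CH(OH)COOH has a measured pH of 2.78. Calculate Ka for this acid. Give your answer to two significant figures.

Ka = 1.4 × 10^-4

[H+] = 10^(-2.78) = 1.66 × 10^-3 M
At equilibrium [HA] = 0.0214 − 1.66 × 10^-3 = 1.97 × 10^-2 M
Ka = [H+][A-]/[HA] = (1.66 × 10^-3)² / 1.97 × 10^-2 = 1.4 × 10^-4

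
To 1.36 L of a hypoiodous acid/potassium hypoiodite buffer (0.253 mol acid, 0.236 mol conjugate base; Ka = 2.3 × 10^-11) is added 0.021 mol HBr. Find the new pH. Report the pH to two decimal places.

Added H+ converts OI- to HOI: HOI → 0.274 mol, OI- → 0.215 mol.
pKa = −log(2.3 × 10^-11) = 10.638
Henderson–Hasselbalch with mole ratio 0.215/0.274: pH = 10.638 + (-0.105)

pH = 10.53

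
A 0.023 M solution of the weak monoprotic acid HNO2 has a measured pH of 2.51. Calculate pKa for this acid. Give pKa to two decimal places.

pKa = 3.32

[H+] = 10^(-2.51) = 3.09 × 10^-3 M
At equilibrium [HA] = 0.023 − 3.09 × 10^-3 = 1.99 × 10^-2 M
Ka = [H+][A-]/[HA] = (3.09 × 10^-3)² / 1.99 × 10^-2 = 4.80 × 10^-4
pKa = -log(4.80 × 10^-4) = 3.32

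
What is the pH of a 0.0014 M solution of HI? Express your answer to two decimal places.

HI is a strong acid and dissociates completely, so [H+] = 0.0014 M.
pH = -log(0.0014) = 2.85

pH = 2.85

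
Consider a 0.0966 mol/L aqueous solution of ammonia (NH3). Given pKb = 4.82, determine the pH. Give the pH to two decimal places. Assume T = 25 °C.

pH = 11.08

NH3 + H2O ⇌ NH4+ + OH-
Kb = 10^(−4.82) = 1.51 × 10^-5
Kb = [OH-]²/(0.0966 − [OH-]) = 1.51 × 10^-5
Neglecting [OH-] in the denominator: [OH-] = √(1.51 × 10^-5 × 0.0966) = 1.21 × 10^-3 M
Check: 1.3% ionized — well under 5%, approximation valid.
pOH = 2.92, so pH = 14.00 − pOH = 11.08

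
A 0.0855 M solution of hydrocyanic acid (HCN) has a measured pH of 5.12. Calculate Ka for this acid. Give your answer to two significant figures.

Ka = 6.7 × 10^-10

[H+] = 10^(-5.12) = 7.59 × 10^-6 M
At equilibrium [HA] = 0.0855 − 7.59 × 10^-6 = 8.55 × 10^-2 M
Ka = [H+][A-]/[HA] = (7.59 × 10^-6)² / 8.55 × 10^-2 = 6.7 × 10^-10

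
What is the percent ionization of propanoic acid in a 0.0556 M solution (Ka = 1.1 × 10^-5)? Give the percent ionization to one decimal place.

1.4%

CH3CH2COOH ⇌ CH3CH2COO- + H+; let x = [H+] at equilibrium.
x ≈ √(Ka·C₀) = √(1.1 × 10^-5 × 0.0556) = 7.82 × 10^-4 M
% ionization = x/C₀ × 100% = 7.82 × 10^-4/0.0556 × 100% = 1.4%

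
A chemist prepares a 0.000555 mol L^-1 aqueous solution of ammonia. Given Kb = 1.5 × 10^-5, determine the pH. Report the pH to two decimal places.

pH = 9.92

NH3 + H2O ⇌ NH4+ + OH-
From the ICE table, Kb = x²/(0.000555 − x) = 1.5 × 10^-5.
x is not negligible relative to C₀; solve x² + 1.5e-05·x − 8.33e-09 = 0.
x = (−Kb + √(Kb² + 4·Kb·C₀))/2 = 8.40 × 10^-5 M
pOH = 4.08, so pH = 14.00 − pOH = 9.92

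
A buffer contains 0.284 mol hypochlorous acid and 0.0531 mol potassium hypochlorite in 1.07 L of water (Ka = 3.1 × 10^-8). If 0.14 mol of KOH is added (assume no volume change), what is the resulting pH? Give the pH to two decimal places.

pH = 7.64

OH- converts HOCl to OCl-: HOCl → 0.144 mol, OCl- → 0.193 mol.
pKa = −log(3.1 × 10^-8) = 7.509
Henderson–Hasselbalch with mole ratio 0.193/0.144: pH = 7.509 + (+0.127)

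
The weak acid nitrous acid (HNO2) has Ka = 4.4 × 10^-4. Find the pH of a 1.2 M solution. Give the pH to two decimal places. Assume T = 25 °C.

pH = 1.64

HNO2 ⇌ NO2- + H+
Let x = [H+] at equilibrium. Ka = x²/(1.2 − x).
Neglecting x in the denominator: x = √(4.4 × 10^-4 × 1.2) = 2.30 × 10^-2 M
Check: 1.9% ionized — well under 5%, approximation valid.
pH = −log[H+] = −log(2.30 × 10^-2) = 1.64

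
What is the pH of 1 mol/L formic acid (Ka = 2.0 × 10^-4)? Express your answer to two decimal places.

HCOOH ⇌ HCOO- + H+
From the ICE table, Ka = [H+]²/(1 − [H+]) = 2.0 × 10^-4.
Since Ka ≪ C₀, [H+] ≈ √(Ka·C₀) = 1.41 × 10^-2 M.
Check: 1.4% ionized — well under 5%, approximation valid.
pH = −log(1.41 × 10^-2) = 1.85

pH = 1.85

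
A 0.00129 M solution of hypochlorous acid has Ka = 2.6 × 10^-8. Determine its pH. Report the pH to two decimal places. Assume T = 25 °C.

pH = 5.24

HOCl ⇌ OCl- + H+
Ka = [H+]²/(0.00129 − [H+]) = 2.6 × 10^-8
Neglecting [H+] in the denominator: [H+] = √(2.6 × 10^-8 × 0.00129) = 5.79 × 10^-6 M
Check: 0.45% ionized — well under 5%, approximation valid.
pH = −log[H+] = −log(5.79 × 10^-6) = 5.24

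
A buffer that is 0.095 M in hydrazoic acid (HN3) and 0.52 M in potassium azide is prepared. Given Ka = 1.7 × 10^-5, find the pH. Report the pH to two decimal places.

pKa = −log(1.7 × 10^-5) = 4.770
Henderson–Hasselbalch: pH = pKa + log([N3-]/[HN3]) = 4.770 + log(0.52/0.095)
pH = 4.770 + (+0.738) = 5.51

pH = 5.51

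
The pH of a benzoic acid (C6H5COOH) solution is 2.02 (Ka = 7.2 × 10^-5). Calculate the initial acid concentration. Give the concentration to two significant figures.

[H+] = 10^(-2.02) = 9.55 × 10^-3 M = x
Ka = x²/(C₀ − x) ⇒ C₀ = x + x²/Ka
C₀ = 9.55 × 10^-3 + (9.55 × 10^-3)²/(7.2 × 10^-5) = 1.28 M

C₀ = 1.3 M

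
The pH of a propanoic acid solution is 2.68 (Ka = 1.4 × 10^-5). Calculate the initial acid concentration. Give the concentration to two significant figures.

[H+] = 10^(-2.68) = 2.09 × 10^-3 M = x
Ka = x²/(C₀ − x) ⇒ C₀ = x + x²/Ka
C₀ = 2.09 × 10^-3 + (2.09 × 10^-3)²/(1.4 × 10^-5) = 3.14 × 10^-1 M

C₀ = 3.1 × 10^-1 M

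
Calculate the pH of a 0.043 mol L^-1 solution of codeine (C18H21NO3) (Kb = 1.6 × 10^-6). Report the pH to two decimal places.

pH = 10.42

C18H21NO3 + H2O ⇌ C18H22NO3+ + OH-
Kb = [OH-]²/(0.043 − [OH-]) = 1.6 × 10^-6
Assume [OH-] ≪ 0.043: [OH-] ≈ √(1.6 × 10^-6 × 0.043) = 2.62 × 10^-4 M
Check: 0.61% ionized — well under 5%, approximation valid.
pOH = 3.58, so pH = 14.00 − pOH = 10.42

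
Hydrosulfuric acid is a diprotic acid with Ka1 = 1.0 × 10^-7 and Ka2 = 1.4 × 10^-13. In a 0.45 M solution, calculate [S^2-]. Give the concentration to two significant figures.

First ionization gives [H+] ≈ [HS-] = 2.12 × 10^-4 M.
Second step: Ka2 = [H+][S^2-]/[HS-] ≈ [S^2-] (since [H+] ≈ [HS-]).
So [S^2-] ≈ Ka2.

1.4 × 10^-13 M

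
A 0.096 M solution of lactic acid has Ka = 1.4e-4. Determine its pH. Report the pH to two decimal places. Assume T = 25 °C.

pH = 2.44

CH3CH(OH)COOH ⇌ CH3CH(OH)COO- + H+
From the ICE table, Ka = [H+]²/(0.096 − [H+]) = 1.4 × 10^-4.
Neglecting [H+] in the denominator: [H+] = √(1.4 × 10^-4 × 0.096) = 3.67 × 10^-3 M
pH = −log(3.67 × 10^-3) = 2.44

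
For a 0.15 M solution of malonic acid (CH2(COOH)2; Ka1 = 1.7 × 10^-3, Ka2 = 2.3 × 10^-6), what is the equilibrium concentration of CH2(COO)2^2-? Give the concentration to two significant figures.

First ionization gives [H+] ≈ [CH2(COOH)COO-] = 1.51 × 10^-2 M.
Second step: Ka2 = [H+][CH2(COO)2^2-]/[CH2(COOH)COO-] ≈ [CH2(COO)2^2-] (since [H+] ≈ [CH2(COOH)COO-]).
So [CH2(COO)2^2-] ≈ Ka2.

2.3 × 10^-6 M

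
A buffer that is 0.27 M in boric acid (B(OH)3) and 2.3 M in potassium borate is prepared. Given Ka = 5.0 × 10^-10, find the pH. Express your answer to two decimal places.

pKa = −log(5.0 × 10^-10) = 9.301
Using pH = pKa + log([base]/[acid]) with [base]/[acid] = 2.3/0.27:
pH = 9.301 + (+0.930) = 10.23

pH = 10.23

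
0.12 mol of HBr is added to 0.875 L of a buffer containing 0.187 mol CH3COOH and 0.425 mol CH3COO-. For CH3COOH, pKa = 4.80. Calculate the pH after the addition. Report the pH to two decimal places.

After neutralization: n(CH3COOH) = 0.307 mol, n(CH3COO-) = 0.305 mol.
pH = pKa + log(n_CH3COO-/n_CH3COOH) = 4.80 + log(0.305/0.307) = 4.80 + (-0.003)

pH = 4.80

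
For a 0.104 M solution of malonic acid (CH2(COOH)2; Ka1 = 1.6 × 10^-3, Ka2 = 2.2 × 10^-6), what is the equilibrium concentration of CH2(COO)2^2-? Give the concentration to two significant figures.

2.2 × 10^-6 M

First ionization gives [H+] ≈ [CH2(COOH)COO-] = 1.21 × 10^-2 M.
Second step: Ka2 = [H+][CH2(COO)2^2-]/[CH2(COOH)COO-] ≈ [CH2(COO)2^2-] (since [H+] ≈ [CH2(COOH)COO-]).
So [CH2(COO)2^2-] ≈ Ka2.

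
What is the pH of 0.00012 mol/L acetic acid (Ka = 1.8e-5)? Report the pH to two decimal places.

CH3COOH ⇌ CH3COO- + H+
From the ICE table, Ka = x²/(0.00012 − x) = 1.8 × 10^-5.
Here C₀/Ka ≈ 6.67, so the small-x approximation fails. Use the quadratic:
x = (−Ka + √(Ka² + 4·Ka·C₀))/2 = 3.83 × 10^-5 M
pH = −log[H+] = −log(3.83 × 10^-5) = 4.42

pH = 4.42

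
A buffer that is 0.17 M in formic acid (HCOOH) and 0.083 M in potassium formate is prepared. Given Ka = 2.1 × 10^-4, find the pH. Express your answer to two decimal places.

pKa = −log(2.1 × 10^-4) = 3.678
Henderson–Hasselbalch: pH = pKa + log([HCOO-]/[HCOOH]) = 3.678 + log(0.083/0.17)
pH = 3.678 + (-0.311) = 3.37

pH = 3.37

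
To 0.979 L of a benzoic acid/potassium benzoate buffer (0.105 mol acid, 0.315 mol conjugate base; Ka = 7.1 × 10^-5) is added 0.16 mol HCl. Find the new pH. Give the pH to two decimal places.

pH = 3.92

After neutralization: n(C6H5COOH) = 0.265 mol, n(C6H5COO-) = 0.155 mol.
pKa = −log(7.1 × 10^-5) = 4.149
pH = pKa + log([A⁻]/[HA]) = 4.149 + log(0.155/0.265) = 4.149 -0.233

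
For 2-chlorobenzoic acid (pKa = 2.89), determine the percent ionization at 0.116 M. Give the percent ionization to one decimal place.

10.0%

ClC6H4COOH ⇌ ClC6H4COO- + H+; let x = [H+] at equilibrium.
Ka = 10^(−2.89) = 1.29 × 10^-3
Solve x² + 0.00129x − 0.00015 = 0 → x = 1.16 × 10^-2 M
Fraction ionized = 1.16 × 10^-2 / 0.116 = 0.1000 → 10.0%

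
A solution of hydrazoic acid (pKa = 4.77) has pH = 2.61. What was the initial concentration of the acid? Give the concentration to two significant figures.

[H+] = 10^(-2.61) = 2.45 × 10^-3 M = x
Ka = 10^(−4.77) = 1.70 × 10^-5
Ka = x²/(C₀ − x) ⇒ C₀ = x + x²/Ka
C₀ = 2.45 × 10^-3 + (2.45 × 10^-3)²/(1.70 × 10^-5) = 3.56 × 10^-1 M

C₀ = 3.6 × 10^-1 M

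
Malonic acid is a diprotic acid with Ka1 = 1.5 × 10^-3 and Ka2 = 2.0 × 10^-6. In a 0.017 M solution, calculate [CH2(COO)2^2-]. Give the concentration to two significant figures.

2.0 × 10^-6 M

First ionization gives [H+] ≈ [CH2(COOH)COO-] = 4.36 × 10^-3 M.
Second step: Ka2 = [H+][CH2(COO)2^2-]/[CH2(COOH)COO-] ≈ [CH2(COO)2^2-] (since [H+] ≈ [CH2(COOH)COO-]).
So [CH2(COO)2^2-] ≈ Ka2.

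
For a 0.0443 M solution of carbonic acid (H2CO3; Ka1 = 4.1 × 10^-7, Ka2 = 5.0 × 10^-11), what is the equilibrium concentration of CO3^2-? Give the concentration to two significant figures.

First ionization gives [H+] ≈ [HCO3-] = 1.35 × 10^-4 M.
Second step: Ka2 = [H+][CO3^2-]/[HCO3-] ≈ [CO3^2-] (since [H+] ≈ [HCO3-]).
So [CO3^2-] ≈ Ka2.

5.0 × 10^-11 M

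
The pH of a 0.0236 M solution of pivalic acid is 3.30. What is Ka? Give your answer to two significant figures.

[H+] = 10^(-3.30) = 5.01 × 10^-4 M
At equilibrium [HA] = 0.0236 − 5.01 × 10^-4 = 2.31 × 10^-2 M
Ka = [H+][A-]/[HA] = (5.01 × 10^-4)² / 2.31 × 10^-2 = 1.1 × 10^-5

Ka = 1.1 × 10^-5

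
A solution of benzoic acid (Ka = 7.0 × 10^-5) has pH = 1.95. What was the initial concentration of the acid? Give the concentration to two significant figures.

[H+] = 10^(-1.95) = 1.12 × 10^-2 M = x
Ka = x²/(C₀ − x) ⇒ C₀ = x + x²/Ka
C₀ = 1.12 × 10^-2 + (1.12 × 10^-2)²/(7.0 × 10^-5) = 1.80 M

C₀ = 1.8 M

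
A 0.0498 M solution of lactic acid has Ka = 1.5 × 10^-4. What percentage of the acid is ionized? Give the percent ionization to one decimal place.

5.3%

CH3CH(OH)COOH ⇌ CH3CH(OH)COO- + H+; let x = [H+] at equilibrium.
Ka = x²/(C₀ − x); solving the quadratic gives x = 2.66 × 10^-3 M.
Fraction ionized = 2.66 × 10^-3 / 0.0498 = 0.0534 → 5.3%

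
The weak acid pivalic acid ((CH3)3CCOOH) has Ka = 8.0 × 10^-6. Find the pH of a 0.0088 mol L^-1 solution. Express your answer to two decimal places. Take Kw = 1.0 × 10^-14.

pH = 3.58

(CH3)3CCOOH ⇌ (CH3)3CCOO- + H+
From the ICE table, Ka = [H+]²/(0.0088 − [H+]) = 8.0 × 10^-6.
Neglecting [H+] in the denominator: [H+] = √(8.0 × 10^-6 × 0.0088) = 2.65 × 10^-4 M
Check: 3% ionized — well under 5%, approximation valid.
pH = −log(2.65 × 10^-4) = 3.58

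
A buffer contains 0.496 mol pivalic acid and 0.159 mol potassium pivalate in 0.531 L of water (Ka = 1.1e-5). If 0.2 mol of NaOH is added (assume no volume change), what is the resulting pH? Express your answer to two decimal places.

pH = 5.04

After neutralization: n((CH3)3CCOOH) = 0.296 mol, n((CH3)3CCOO-) = 0.359 mol.
pKa = −log(1.1 × 10^-5) = 4.959
Henderson–Hasselbalch with mole ratio 0.359/0.296: pH = 4.959 + (+0.084)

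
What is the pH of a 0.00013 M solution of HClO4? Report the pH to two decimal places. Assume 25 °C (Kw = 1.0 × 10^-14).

HClO4 is a strong acid and dissociates completely, so [H+] = 0.00013 M.
pH = -log(0.00013) = 3.89

pH = 3.89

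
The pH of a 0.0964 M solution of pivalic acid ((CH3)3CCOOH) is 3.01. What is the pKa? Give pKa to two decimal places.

pKa = 5.00

[H+] = 10^(-3.01) = 9.77 × 10^-4 M
At equilibrium [HA] = 0.0964 − 9.77 × 10^-4 = 9.54 × 10^-2 M
Ka = [H+][A-]/[HA] = (9.77 × 10^-4)² / 9.54 × 10^-2 = 1.00 × 10^-5
pKa = -log(1.00 × 10^-5) = 5.00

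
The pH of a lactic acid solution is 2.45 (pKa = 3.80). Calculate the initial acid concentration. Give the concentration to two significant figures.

C₀ = 8.3 × 10^-2 M

[H+] = 10^(-2.45) = 3.55 × 10^-3 M = x
Ka = 10^(−3.80) = 1.58 × 10^-4
Ka = x²/(C₀ − x) ⇒ C₀ = x + x²/Ka
C₀ = 3.55 × 10^-3 + (3.55 × 10^-3)²/(1.58 × 10^-4) = 8.33 × 10^-2 M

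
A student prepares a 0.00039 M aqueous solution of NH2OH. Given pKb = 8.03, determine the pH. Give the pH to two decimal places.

NH2OH + H2O ⇌ NH3OH+ + OH-
Kb = 10^(−8.03) = 9.33 × 10^-9
Kb = [OH-]²/(0.00039 − [OH-]) = 9.33 × 10^-9
Since Kb ≪ C₀, [OH-] ≈ √(Kb·C₀) = 1.91 × 10^-6 M.
([OH-]/C₀ = 0.49% < 5%, so the approximation holds.)
pOH = 5.72, so pH = 14.00 − pOH = 8.28

pH = 8.28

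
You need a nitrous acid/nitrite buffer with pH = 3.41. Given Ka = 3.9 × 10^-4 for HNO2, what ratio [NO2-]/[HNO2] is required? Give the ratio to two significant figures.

pKa = -log(3.9 × 10^-4) = 3.409
pH = pKa + log(r) ⇒ log(r) = 3.41 − 3.409 = +0.001
r = [NO2-]/[HNO2] = 10^(+0.001) = 1

ratio = 1.0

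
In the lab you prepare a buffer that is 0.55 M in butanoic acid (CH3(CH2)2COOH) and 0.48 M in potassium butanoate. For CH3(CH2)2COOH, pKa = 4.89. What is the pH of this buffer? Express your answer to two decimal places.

Using pH = pKa + log([base]/[acid]) with [base]/[acid] = 0.48/0.55:
pH = 4.89 + (-0.059) = 4.83

pH = 4.83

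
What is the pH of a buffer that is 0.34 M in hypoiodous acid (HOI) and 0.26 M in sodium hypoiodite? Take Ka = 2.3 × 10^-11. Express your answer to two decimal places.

pH = 10.52

pKa = −log(2.3 × 10^-11) = 10.638
pH = pKa + log([A⁻]/[HA]) = 10.638 + log(0.26/0.34)
pH = 10.638 + (-0.117) = 10.52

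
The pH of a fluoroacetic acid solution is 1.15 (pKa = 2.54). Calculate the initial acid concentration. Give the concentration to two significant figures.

[H+] = 10^(-1.15) = 7.08 × 10^-2 M = x
Ka = 10^(−2.54) = 2.88 × 10^-3
Ka = x²/(C₀ − x) ⇒ C₀ = x + x²/Ka
C₀ = 7.08 × 10^-2 + (7.08 × 10^-2)²/(2.88 × 10^-3) = 1.81 M

C₀ = 1.8 M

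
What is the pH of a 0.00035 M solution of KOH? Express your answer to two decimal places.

KOH is a strong base; [OH-] = 0.00035 M.
pOH = -log(0.00035) = 3.46
pH = 14.00 - 3.46 = 10.54

pH = 10.54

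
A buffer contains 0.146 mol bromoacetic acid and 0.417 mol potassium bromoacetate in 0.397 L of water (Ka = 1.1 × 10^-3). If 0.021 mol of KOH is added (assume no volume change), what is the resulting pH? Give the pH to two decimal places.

pH = 3.50

After neutralization: n(BrCH2COOH) = 0.125 mol, n(BrCH2COO-) = 0.438 mol.
pKa = −log(1.1 × 10^-3) = 2.959
pH = pKa + log(n_BrCH2COO-/n_BrCH2COOH) = 2.959 + log(0.438/0.125) = 2.959 + (+0.545)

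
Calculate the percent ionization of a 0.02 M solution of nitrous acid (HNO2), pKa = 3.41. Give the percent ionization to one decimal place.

13.0%

HNO2 ⇌ NO2- + H+; let x = [H+] at equilibrium.
Ka = 10^(−3.41) = 3.89 × 10^-4
Solve x² + 0.000389x − 7.78e-06 = 0 → x = 2.60 × 10^-3 M
Fraction ionized = 2.60 × 10^-3 / 0.02 = 0.1300 → 13.0%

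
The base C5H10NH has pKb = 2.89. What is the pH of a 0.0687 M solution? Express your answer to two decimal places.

C5H10NH + H2O ⇌ C5H10NH2+ + OH-
Kb = 10^(−2.89) = 1.29 × 10^-3
Kb = [OH-]²/(0.0687 − [OH-]) = 1.29 × 10^-3
Here C₀/Kb ≈ 53.3, so the small-[OH-] approximation fails. Use the quadratic:
[OH-] = [−0.00129 + √(0.00129² + 0.000354)]/2 = 8.79 × 10^-3 M
pOH = 2.06, so pH = 14.00 − pOH = 11.94

pH = 11.94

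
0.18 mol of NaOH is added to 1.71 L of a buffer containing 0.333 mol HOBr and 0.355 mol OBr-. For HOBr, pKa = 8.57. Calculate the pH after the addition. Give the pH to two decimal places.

pH = 9.11

After neutralization: n(HOBr) = 0.153 mol, n(OBr-) = 0.535 mol.
pH = pKa + log([A⁻]/[HA]) = 8.57 + log(0.535/0.153) = 8.57 +0.544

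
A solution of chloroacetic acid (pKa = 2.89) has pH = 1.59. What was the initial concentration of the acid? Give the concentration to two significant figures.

C₀ = 5.4 × 10^-1 M

[H+] = 10^(-1.59) = 2.57 × 10^-2 M = x
Ka = 10^(−2.89) = 1.29 × 10^-3
Ka = x²/(C₀ − x) ⇒ C₀ = x + x²/Ka
C₀ = 2.57 × 10^-2 + (2.57 × 10^-2)²/(1.29 × 10^-3) = 5.38 × 10^-1 M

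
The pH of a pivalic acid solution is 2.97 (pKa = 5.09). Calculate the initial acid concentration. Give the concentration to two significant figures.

C₀ = 1.4 × 10^-1 M

[H+] = 10^(-2.97) = 1.07 × 10^-3 M = x
Ka = 10^(−5.09) = 8.13 × 10^-6
Ka = x²/(C₀ − x) ⇒ C₀ = x + x²/Ka
C₀ = 1.07 × 10^-3 + (1.07 × 10^-3)²/(8.13 × 10^-6) = 1.42 × 10^-1 M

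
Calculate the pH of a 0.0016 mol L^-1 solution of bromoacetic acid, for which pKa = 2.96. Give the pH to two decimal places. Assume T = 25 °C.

BrCH2COOH ⇌ BrCH2COO- + H+
Ka = 10^(−2.96) = 1.10 × 10^-3
From the ICE table, Ka = [H+]²/(0.0016 − [H+]) = 1.10 × 10^-3.
[H+] is not negligible relative to C₀; solve [H+]² + 0.0011·[H+] − 1.76e-06 = 0.
[H+] = [−0.0011 + √(0.0011² + 7.04e-06)]/2 = 8.86 × 10^-4 M
pH = −log[H+] = −log(8.86 × 10^-4) = 3.05

pH = 3.05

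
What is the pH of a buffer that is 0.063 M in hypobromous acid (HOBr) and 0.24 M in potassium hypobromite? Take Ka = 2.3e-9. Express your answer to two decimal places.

pH = 9.22

pKa = −log(2.3 × 10^-9) = 8.638
Henderson–Hasselbalch: pH = pKa + log([OBr-]/[HOBr]) = 8.638 + log(0.24/0.063)
pH = 8.638 + (+0.581) = 9.22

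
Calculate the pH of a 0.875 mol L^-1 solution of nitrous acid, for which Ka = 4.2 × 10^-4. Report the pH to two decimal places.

HNO2 ⇌ NO2- + H+
Ka = x²/(0.875 − x) = 4.2 × 10^-4
Assume x ≪ 0.875: x ≈ √(4.2 × 10^-4 × 0.875) = 1.92 × 10^-2 M
pH = −log(1.92 × 10^-2) = 1.72

pH = 1.72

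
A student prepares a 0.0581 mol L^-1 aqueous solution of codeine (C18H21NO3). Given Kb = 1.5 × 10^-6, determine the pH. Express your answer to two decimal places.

C18H21NO3 + H2O ⇌ C18H22NO3+ + OH-
Let x = [OH-] at equilibrium. Kb = x²/(0.0581 − x).
Since Kb ≪ C₀, x ≈ √(Kb·C₀) = 2.95 × 10^-4 M.
(x/C₀ = 0.51% < 5%, so the approximation holds.)
pOH = −log(2.95 × 10^-4) = 3.53; pH = 14.00 − 3.53 = 10.47

pH = 10.47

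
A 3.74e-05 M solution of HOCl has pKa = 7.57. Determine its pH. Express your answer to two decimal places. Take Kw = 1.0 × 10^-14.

pH = 6.00

HOCl ⇌ OCl- + H+
Ka = 10^(−7.57) = 2.69 × 10^-8
Let x = [H+] at equilibrium. Ka = x²/(3.74e-05 − x).
Assume x ≪ 3.74e-05: x ≈ √(2.69 × 10^-8 × 3.74e-05) = 1.00 × 10^-6 M
pH = −log[H+] = −log(1.00 × 10^-6) = 6.00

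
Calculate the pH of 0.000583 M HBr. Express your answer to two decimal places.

pH = 3.23

HBr is a strong acid and dissociates completely, so [H+] = 0.000583 M.
pH = -log(0.000583) = 3.23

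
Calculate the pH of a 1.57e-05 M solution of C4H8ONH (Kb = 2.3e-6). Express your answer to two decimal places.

C4H8ONH + H2O ⇌ C4H8ONH2+ + OH-
Let x = [OH-] at equilibrium. Kb = x²/(1.57e-05 − x).
Here C₀/Kb ≈ 6.83, so the small-x approximation fails. Use the quadratic:
x = (−Kb + √(Kb² + 4·Kb·C₀))/2 = 4.97 × 10^-6 M
pOH = −log(4.97 × 10^-6) = 5.30; pH = 14.00 − 5.30 = 8.70

pH = 8.70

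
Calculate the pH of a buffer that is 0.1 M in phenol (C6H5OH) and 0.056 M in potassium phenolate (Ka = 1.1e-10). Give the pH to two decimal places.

pH = 9.71

pKa = −log(1.1 × 10^-10) = 9.959
Henderson–Hasselbalch: pH = pKa + log([C6H5O-]/[C6H5OH]) = 9.959 + log(0.056/0.1)
pH = 9.959 + (-0.252) = 9.71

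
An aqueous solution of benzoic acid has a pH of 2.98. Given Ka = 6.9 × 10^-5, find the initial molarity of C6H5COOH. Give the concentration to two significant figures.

C₀ = 1.7 × 10^-2 M

[H+] = 10^(-2.98) = 1.05 × 10^-3 M = x
Ka = x²/(C₀ − x) ⇒ C₀ = x + x²/Ka
C₀ = 1.05 × 10^-3 + (1.05 × 10^-3)²/(6.9 × 10^-5) = 1.70 × 10^-2 M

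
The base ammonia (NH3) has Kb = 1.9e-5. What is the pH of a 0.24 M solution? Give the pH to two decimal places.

pH = 11.33

NH3 + H2O ⇌ NH4+ + OH-
Kb = x²/(0.24 − x) = 1.9 × 10^-5
Assume x ≪ 0.24: x ≈ √(1.9 × 10^-5 × 0.24) = 2.14 × 10^-3 M
Check: 0.89% ionized — well under 5%, approximation valid.
pOH = −log(2.14 × 10^-3) = 2.67; pH = 14.00 − 2.67 = 11.33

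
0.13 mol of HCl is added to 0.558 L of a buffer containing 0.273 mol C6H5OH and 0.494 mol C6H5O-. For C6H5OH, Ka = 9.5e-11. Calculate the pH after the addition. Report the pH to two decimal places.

pH = 9.98

After neutralization: n(C6H5OH) = 0.403 mol, n(C6H5O-) = 0.364 mol.
pKa = −log(9.5 × 10^-11) = 10.022
pH = pKa + log(n_C6H5O-/n_C6H5OH) = 10.022 + log(0.364/0.403) = 10.022 + (-0.044)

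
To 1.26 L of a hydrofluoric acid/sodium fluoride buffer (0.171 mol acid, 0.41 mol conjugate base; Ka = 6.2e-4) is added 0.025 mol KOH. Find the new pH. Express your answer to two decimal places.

OH- converts HF to F-: HF → 0.146 mol, F- → 0.435 mol.
pKa = −log(6.2 × 10^-4) = 3.208
pH = pKa + log([A⁻]/[HA]) = 3.208 + log(0.435/0.146) = 3.208 +0.474

pH = 3.68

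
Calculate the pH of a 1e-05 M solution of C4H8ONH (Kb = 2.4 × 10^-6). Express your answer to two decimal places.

pH = 8.58

C4H8ONH + H2O ⇌ C4H8ONH2+ + OH-
Kb = x²/(1e-05 − x) = 2.4 × 10^-6
Here C₀/Kb ≈ 4.17, so the small-x approximation fails. Use the quadratic:
x = (−Kb + √(Kb² + 4·Kb·C₀))/2 = 3.84 × 10^-6 M
pOH = 5.42, so pH = 14.00 − pOH = 8.58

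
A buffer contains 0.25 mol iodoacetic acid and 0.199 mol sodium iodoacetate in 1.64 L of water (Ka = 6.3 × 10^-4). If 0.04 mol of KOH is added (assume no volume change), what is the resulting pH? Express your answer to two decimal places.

OH- converts ICH2COOH to ICH2COO-: ICH2COOH → 0.21 mol, ICH2COO- → 0.239 mol.
pKa = −log(6.3 × 10^-4) = 3.201
pH = pKa + log([A⁻]/[HA]) = 3.201 + log(0.239/0.21) = 3.201 +0.056

pH = 3.26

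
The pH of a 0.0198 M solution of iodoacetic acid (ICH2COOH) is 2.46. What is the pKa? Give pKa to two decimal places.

[H+] = 10^(-2.46) = 3.47 × 10^-3 M
At equilibrium [HA] = 0.0198 − 3.47 × 10^-3 = 1.63 × 10^-2 M
Ka = [H+][A-]/[HA] = (3.47 × 10^-3)² / 1.63 × 10^-2 = 7.39 × 10^-4
pKa = -log(7.39 × 10^-4) = 3.13

pKa = 3.13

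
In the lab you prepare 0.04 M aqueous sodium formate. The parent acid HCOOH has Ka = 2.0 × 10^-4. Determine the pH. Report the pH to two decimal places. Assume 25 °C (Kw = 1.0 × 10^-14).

pH = 8.15

HCOO- is the conjugate base of the weak acid HCOOH.
Kb = Kw/Ka = 1.0×10^-14 / 2.0 × 10^-4 = 5.00 × 10^-11
Kb = [OH-]²/(0.04 − [OH-]) = 5.00 × 10^-11
Assume [OH-] ≪ 0.04: [OH-] ≈ √(5.00 × 10^-11 × 0.04) = 1.41 × 10^-6 M
pOH = −log(1.41 × 10^-6) = 5.85; pH = 14.00 − 5.85 = 8.15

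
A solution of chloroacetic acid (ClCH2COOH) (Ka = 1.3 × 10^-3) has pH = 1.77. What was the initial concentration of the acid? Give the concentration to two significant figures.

[H+] = 10^(-1.77) = 1.70 × 10^-2 M = x
Ka = x²/(C₀ − x) ⇒ C₀ = x + x²/Ka
C₀ = 1.70 × 10^-2 + (1.70 × 10^-2)²/(1.3 × 10^-3) = 2.39 × 10^-1 M

C₀ = 2.4 × 10^-1 M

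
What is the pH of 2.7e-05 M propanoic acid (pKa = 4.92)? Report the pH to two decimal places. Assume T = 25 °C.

pH = 4.89

CH3CH2COOH ⇌ CH3CH2COO- + H+
Ka = 10^(−4.92) = 1.20 × 10^-5
Let x = [H+] at equilibrium. Ka = x²/(2.7e-05 − x).
The 5% rule fails; solving x² + Ka·x − Ka·C₀ = 0 exactly:
x = (−Ka + √(Ka² + 4·Ka·C₀))/2 = 1.30 × 10^-5 M
pH = −log(1.30 × 10^-5) = 4.89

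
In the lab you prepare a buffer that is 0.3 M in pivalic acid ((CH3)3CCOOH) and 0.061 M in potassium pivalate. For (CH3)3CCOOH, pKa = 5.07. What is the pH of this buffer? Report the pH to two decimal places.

Henderson–Hasselbalch: pH = pKa + log([(CH3)3CCOO-]/[(CH3)3CCOOH]) = 5.07 + log(0.061/0.3)
pH = 5.07 + (-0.692) = 4.38

pH = 4.38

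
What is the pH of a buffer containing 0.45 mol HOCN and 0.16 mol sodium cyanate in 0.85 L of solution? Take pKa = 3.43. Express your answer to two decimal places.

pH = 2.98

Using pH = pKa + log([base]/[acid]) with [base]/[acid] = 0.16/0.45:
pH = 3.43 + (-0.449) = 2.98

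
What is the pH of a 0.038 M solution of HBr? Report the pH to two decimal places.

HBr is a strong acid and dissociates completely, so [H+] = 0.038 M.
pH = -log(0.038) = 1.42

pH = 1.42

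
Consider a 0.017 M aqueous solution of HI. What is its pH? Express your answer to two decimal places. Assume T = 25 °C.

pH = 1.77

HI is a strong acid and dissociates completely, so [H+] = 0.017 M.
pH = -log(0.017) = 1.77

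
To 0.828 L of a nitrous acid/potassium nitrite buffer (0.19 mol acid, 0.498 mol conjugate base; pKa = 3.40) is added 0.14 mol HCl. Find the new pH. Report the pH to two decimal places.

pH = 3.44

Added H+ converts NO2- to HNO2: HNO2 → 0.33 mol, NO2- → 0.358 mol.
pH = pKa + log([A⁻]/[HA]) = 3.40 + log(0.358/0.33) = 3.40 +0.035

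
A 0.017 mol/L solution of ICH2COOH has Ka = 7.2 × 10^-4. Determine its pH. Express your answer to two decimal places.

pH = 2.50

ICH2COOH ⇌ ICH2COO- + H+
Let x = [H+] at equilibrium. Ka = x²/(0.017 − x).
Here C₀/Ka ≈ 23.6, so the small-x approximation fails. Use the quadratic:
x = (−Ka + √(Ka² + 4·Ka·C₀))/2 = 3.16 × 10^-3 M
pH = −log[H+] = −log(3.16 × 10^-3) = 2.50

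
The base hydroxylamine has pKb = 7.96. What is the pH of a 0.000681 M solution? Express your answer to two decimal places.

NH2OH + H2O ⇌ NH3OH+ + OH-
Kb = 10^(−7.96) = 1.10 × 10^-8
Kb = [OH-]²/(0.000681 − [OH-]) = 1.10 × 10^-8
Assume [OH-] ≪ 0.000681: [OH-] ≈ √(1.10 × 10^-8 × 0.000681) = 2.74 × 10^-6 M
pOH = 5.56, so pH = 14.00 − pOH = 8.44

pH = 8.44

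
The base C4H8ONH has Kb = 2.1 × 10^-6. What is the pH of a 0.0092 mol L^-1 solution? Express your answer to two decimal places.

pH = 10.14

C4H8ONH + H2O ⇌ C4H8ONH2+ + OH-
Kb = x²/(0.0092 − x) = 2.1 × 10^-6
Neglecting x in the denominator: x = √(2.1 × 10^-6 × 0.0092) = 1.39 × 10^-4 M
pOH = −log(1.39 × 10^-4) = 3.86; pH = 14.00 − 3.86 = 10.14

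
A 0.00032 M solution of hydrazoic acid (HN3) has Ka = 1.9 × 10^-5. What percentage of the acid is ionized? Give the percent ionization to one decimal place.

HN3 ⇌ N3- + H+; let x = [H+] at equilibrium.
Solve x² + 1.9e-05x − 6.08e-09 = 0 → x = 6.91 × 10^-5 M
% ionization = x/C₀ × 100% = 6.91 × 10^-5/0.00032 × 100% = 21.6%

21.6%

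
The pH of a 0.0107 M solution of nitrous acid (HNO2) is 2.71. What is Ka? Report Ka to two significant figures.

Ka = 4.3 × 10^-4

[H+] = 10^(-2.71) = 1.95 × 10^-3 M
At equilibrium [HA] = 0.0107 − 1.95 × 10^-3 = 8.75 × 10^-3 M
Ka = [H+][A-]/[HA] = (1.95 × 10^-3)² / 8.75 × 10^-3 = 4.3 × 10^-4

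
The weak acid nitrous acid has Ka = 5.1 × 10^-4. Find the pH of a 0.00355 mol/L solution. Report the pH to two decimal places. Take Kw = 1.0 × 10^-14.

pH = 2.95

HNO2 ⇌ NO2- + H+
Ka = [H+]²/(0.00355 − [H+]) = 5.1 × 10^-4
[H+] is not negligible relative to C₀; solve [H+]² + 0.00051·[H+] − 1.81e-06 = 0.
[H+] = [−0.00051 + √(0.00051² + 7.24e-06)]/2 = 1.11 × 10^-3 M
pH = −log(1.11 × 10^-3) = 2.95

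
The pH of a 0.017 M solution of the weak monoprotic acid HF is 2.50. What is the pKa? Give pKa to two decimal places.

[H+] = 10^(-2.50) = 3.16 × 10^-3 M
At equilibrium [HA] = 0.017 − 3.16 × 10^-3 = 1.38 × 10^-2 M
Ka = [H+][A-]/[HA] = (3.16 × 10^-3)² / 1.38 × 10^-2 = 7.24 × 10^-4
pKa = -log(7.24 × 10^-4) = 3.14

pKa = 3.14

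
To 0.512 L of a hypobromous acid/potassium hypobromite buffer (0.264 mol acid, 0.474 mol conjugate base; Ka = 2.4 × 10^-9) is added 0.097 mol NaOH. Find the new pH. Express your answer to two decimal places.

After neutralization: n(HOBr) = 0.167 mol, n(OBr-) = 0.571 mol.
pKa = −log(2.4 × 10^-9) = 8.620
pH = pKa + log([A⁻]/[HA]) = 8.620 + log(0.571/0.167) = 8.620 +0.534

pH = 9.15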